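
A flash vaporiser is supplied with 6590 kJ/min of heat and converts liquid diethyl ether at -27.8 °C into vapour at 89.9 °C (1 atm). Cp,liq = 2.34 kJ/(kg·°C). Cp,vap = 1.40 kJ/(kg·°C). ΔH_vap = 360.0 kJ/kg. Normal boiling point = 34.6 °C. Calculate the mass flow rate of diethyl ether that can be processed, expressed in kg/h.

Δh = 2.34×(34.6−-27.8) + 360.0 + 1.40×(89.9−34.6) = 583.44 kJ/kg
Q = 6590 kJ/min = 109.83 kJ/s = 395400 kJ/h
ṁ = Q/Δh = 395400 / 583.44 = 677.71 kg/h

ṁ = 678 kg/h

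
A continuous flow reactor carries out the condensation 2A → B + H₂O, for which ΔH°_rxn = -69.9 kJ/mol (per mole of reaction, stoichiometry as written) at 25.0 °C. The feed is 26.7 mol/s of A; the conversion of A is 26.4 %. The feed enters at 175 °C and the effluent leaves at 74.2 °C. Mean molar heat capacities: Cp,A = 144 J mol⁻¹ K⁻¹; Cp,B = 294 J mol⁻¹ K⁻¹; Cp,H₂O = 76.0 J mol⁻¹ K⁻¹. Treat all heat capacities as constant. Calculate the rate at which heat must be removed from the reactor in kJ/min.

Extent of reaction ξ = 0.264 × 26.7 / 2 = 3.5244 mol/s
Reaction term: ξ·ΔH°_rxn = 3.5244 × -69.9 = -246.36 kJ/s
Sensible, feed 175→25 °C: -576.72 kJ/s
Outlet flows (mol/s): A 19.651, B 3.5244, H₂O 3.5244
Sensible, products 25→74.2 °C: 203.38 kJ/s
Q = ΔH = -619.69 kJ/s = -619.69 kW
Heat removed = 37182 kJ/min

Q_out = 37200 kJ/min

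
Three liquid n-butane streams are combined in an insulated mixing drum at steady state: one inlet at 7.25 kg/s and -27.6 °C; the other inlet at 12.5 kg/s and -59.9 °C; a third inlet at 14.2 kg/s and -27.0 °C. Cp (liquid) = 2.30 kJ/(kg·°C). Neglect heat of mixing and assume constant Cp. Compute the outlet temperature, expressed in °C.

Adiabatic, steady state ⇒ Σ ṁᵢCp,ᵢ(T_out − Tᵢ) = 0
Σ ṁᵢCp,ᵢTᵢ = 7.25×2.30×-27.6 + 12.5×2.30×-59.9 + 14.2×2.30×-27.0 = -3064.2
Σ ṁᵢCp,ᵢ = 7.25×2.30 + 12.5×2.30 + 14.2×2.30 = 78.085
T_out = -3064.2 / 78.085 = -39.242 °C

T_out = -39.2 °C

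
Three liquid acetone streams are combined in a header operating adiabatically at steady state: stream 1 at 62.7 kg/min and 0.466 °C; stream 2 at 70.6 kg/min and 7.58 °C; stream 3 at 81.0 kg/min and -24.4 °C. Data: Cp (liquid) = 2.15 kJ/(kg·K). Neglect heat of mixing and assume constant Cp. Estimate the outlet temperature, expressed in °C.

T_out = -6.59 °C

Adiabatic, steady state ⇒ Σ ṁᵢCp,ᵢ(T_out − Tᵢ) = 0
T_out = Σ ṁᵢCp,ᵢTᵢ / Σ ṁᵢCp,ᵢ
      = -3035.9 / 460.75 = -6.5891 °C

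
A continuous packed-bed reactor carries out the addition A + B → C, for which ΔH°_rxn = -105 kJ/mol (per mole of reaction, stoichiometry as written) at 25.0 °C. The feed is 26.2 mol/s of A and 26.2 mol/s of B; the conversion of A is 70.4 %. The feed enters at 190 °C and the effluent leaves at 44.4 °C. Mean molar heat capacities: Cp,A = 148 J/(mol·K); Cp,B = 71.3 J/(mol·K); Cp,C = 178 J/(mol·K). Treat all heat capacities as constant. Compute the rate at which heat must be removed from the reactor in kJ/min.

Q_out = 167000 kJ/min

Extent of reaction ξ = 0.704 × 26.2 = 18.445 mol/s
Reaction term: ξ·ΔH°_rxn = 18.445 × -105 = -1936.7 kJ/s
Sensible, feed 190→25 °C: -948.03 kJ/s
Outlet flows (mol/s): A 7.7552, B 7.7552, C 18.445
Sensible, products 25→44.4 °C: 96.687 kJ/s
Q = ΔH = -2788.1 kJ/s = -2788.1 kW
Heat removed = 167280 kJ/min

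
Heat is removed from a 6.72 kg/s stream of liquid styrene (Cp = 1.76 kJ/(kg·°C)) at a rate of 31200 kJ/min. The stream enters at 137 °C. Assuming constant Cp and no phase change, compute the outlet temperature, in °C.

Q = 31200 kJ/min = 520 kJ/s
ΔT = Q/(ṁ·Cp) = 520/(6.72×1.76) = 43.966 K
T_out = 137 − 43.966 = 93.034 °C

T_out = 93.0 °C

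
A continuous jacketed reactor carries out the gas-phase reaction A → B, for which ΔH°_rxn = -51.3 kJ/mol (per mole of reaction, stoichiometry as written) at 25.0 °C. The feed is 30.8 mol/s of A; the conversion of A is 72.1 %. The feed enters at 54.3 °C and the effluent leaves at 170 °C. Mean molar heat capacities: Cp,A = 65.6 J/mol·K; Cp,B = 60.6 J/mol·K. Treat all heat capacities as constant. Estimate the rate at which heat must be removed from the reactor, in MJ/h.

Q_out = 3320 MJ/h

Extent of reaction ξ = 0.721 × 30.8 = 22.207 mol/s
Reaction term: ξ·ΔH°_rxn = 22.207 × -51.3 = -1139.2 kJ/s
Sensible, feed 54.3→25 °C: -59.2 kJ/s
Outlet flows (mol/s): A 8.5932, B 22.207
Sensible, products 25→170 °C: 276.87 kJ/s
Q = ΔH = -921.54 kJ/s = -921.54 kW
Heat removed = 3317.5 MJ/h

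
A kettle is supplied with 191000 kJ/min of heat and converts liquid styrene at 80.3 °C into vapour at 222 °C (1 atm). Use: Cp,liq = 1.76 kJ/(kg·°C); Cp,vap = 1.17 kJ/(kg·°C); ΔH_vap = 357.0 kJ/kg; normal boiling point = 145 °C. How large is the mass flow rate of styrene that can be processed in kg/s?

Δh = 1.76×(145−80.3) + 357.0 + 1.17×(222−145) = 560.96 kJ/kg
Q = 191000 kJ/min = 3183.3 kJ/s = 3183.3 kJ/s
ṁ = Q/Δh = 3183.3 / 560.96 = 5.6748 kg/s

ṁ = 5.67 kg/s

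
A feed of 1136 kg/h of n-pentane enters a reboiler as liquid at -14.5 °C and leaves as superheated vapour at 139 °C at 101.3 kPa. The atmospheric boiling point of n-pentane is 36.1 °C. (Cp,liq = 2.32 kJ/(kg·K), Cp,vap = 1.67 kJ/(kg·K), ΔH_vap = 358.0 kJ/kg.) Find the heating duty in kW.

liquid -14.5→36.1 °C: 117.39 kJ/kg
vaporisation at 36.1 °C: 358 kJ/kg
vapour 36.1→139 °C: 171.84 kJ/kg
Δh = 117.39 + 358 + 171.84 = 647.24 kJ/kg
Q = ṁ·Δh = 1136 kg/h × 647.24 kJ/kg = 735260 kJ/h
|Q| = 204.24 kW

Q = 204 kW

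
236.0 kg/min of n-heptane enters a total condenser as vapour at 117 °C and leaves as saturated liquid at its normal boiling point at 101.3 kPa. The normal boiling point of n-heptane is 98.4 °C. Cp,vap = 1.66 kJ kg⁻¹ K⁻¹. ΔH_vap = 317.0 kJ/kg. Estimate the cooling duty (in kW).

Q_c = 1370 kW

vapour 117→98.4 °C: -30.876 kJ/kg
condensation at 98.4 °C: -317 kJ/kg
Δh = -30.876 + -317 = -347.88 kJ/kg
Q = ṁ·Δh = 236.0 kg/min × -347.88 kJ/kg = -82099 kJ/min
|Q| = 1368.3 kW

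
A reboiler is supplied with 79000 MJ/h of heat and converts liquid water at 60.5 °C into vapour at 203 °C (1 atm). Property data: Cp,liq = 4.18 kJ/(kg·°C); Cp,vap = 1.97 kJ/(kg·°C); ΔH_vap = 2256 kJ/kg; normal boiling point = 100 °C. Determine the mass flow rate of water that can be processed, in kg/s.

Δh = 4.18×(100−60.5) + 2256 + 1.97×(203−100) = 2624 kJ/kg
Q = 79000 MJ/h = 21944 kJ/s = 21944 kJ/s
ṁ = Q/Δh = 21944 / 2624 = 8.3629 kg/s

ṁ = 8.36 kg/s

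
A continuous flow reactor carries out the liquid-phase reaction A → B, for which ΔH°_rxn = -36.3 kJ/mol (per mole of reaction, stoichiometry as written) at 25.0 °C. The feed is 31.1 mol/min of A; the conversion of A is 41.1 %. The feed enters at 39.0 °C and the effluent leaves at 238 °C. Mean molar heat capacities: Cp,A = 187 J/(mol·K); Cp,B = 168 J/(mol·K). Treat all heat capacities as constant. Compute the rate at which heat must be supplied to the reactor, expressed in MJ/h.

Q_in = 38.5 MJ/h

Extent of reaction ξ = 0.411 × 31.1 = 12.782 mol/min
Reaction term: ξ·ΔH°_rxn = 12.782 × -36.3 = -463.99 kJ/min
Sensible, feed 39.0→25 °C: -81.42 kJ/min
Outlet flows (mol/min): A 18.318, B 12.782
Sensible, products 25→238 °C: 1187 kJ/min
Q = ΔH = 641.6 kJ/min = 10.693 kW
Heat supplied = 38.496 MJ/h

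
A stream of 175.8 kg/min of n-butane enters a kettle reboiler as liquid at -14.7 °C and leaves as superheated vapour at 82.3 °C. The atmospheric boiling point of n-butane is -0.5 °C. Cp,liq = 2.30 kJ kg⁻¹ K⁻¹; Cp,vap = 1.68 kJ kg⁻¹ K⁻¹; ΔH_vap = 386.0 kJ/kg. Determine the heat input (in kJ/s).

Q = 1630 kJ/s

liquid -14.7→-0.5 °C: 32.66 kJ/kg
vaporisation at -0.5 °C: 386 kJ/kg
vapour -0.5→82.3 °C: 139.1 kJ/kg
Δh = 32.66 + 386 + 139.1 = 557.76 kJ/kg
Q = ṁ·Δh = 175.8 kg/min × 557.76 kJ/kg = 98055 kJ/min
|Q| = 1634.2 kW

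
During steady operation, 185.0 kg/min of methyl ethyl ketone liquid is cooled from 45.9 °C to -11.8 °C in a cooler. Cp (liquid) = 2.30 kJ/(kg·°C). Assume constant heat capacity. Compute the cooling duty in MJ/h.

Q_c = 1470 MJ/h

Q = ṁ·Cp·ΔT = 185.0 × 2.30 × (-11.8 − 45.9) = -24551 kJ/min
Converting: 24551 / 60 s = 409.19 kW
Cooling duty = 1473.1 MJ/h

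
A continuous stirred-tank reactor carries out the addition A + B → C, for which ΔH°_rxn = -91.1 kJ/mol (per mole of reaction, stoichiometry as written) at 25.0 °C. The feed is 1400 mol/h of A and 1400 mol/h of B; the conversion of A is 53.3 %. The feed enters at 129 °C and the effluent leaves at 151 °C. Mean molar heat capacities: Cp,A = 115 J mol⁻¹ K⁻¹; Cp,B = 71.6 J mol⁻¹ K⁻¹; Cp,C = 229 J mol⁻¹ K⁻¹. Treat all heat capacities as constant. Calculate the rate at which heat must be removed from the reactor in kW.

Q_out = 16.2 kW

Extent of reaction ξ = 0.533 × 1400 = 746.2 mol/h
Reaction term: ξ·ΔH°_rxn = 746.2 × -91.1 = -67979 kJ/h
Sensible, feed 129→25 °C: -27169 kJ/h
Outlet flows (mol/h): A 653.8, B 653.8, C 746.2
Sensible, products 25→151 °C: 36903 kJ/h
Q = ΔH = -58245 kJ/h = -16.179 kW
Heat removed = 16.179 kW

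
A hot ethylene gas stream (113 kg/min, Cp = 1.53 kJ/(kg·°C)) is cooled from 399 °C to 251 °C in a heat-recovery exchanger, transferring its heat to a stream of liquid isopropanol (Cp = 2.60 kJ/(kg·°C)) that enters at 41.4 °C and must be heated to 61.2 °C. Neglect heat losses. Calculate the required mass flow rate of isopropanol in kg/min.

ṁ_c = 497 kg/min

Heat released by hot stream: Q = 113 × 1.53 × (399 − 251) = 25588 kJ/min
Energy balance on cold side (adiabatic exchanger): Q = ṁ_c·Cp_c·(T_c,out − T_c,in)
ṁ_c = 25588 / [2.60 × (61.2 − 41.4)] = 497.04 kg/min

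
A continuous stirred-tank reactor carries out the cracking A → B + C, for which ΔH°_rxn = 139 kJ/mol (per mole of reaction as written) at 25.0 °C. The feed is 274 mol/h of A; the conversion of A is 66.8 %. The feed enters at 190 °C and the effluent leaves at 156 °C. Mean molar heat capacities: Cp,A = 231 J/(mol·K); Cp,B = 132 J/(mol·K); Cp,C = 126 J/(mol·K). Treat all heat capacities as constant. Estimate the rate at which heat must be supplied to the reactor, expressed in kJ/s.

Extent of reaction ξ = 0.668 × 274 = 183.03 mol/h
Reaction term: ξ·ΔH°_rxn = 183.03 × 139 = 25441 kJ/h
Sensible, feed 190→25 °C: -10444 kJ/h
Outlet flows (mol/h): A 90.968, B 183.03, C 183.03
Sensible, products 25→156 °C: 8938.9 kJ/h
Q = ΔH = 23937 kJ/h = 6.6491 kW
Heat supplied = 6.6491 kJ/s

Q_in = 6.65 kJ/s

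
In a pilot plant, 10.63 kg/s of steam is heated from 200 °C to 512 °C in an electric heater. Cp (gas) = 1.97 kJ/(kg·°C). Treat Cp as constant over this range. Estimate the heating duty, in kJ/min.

Q = 392000 kJ/min

Q = ṁ·Cp·ΔT = 10.63 × 1.97 × (512 − 200) = 6533.6 kJ/s
Heating duty = 392020 kJ/min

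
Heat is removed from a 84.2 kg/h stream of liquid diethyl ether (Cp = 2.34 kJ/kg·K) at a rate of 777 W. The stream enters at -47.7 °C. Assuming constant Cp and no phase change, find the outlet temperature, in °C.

T_out = -61.9 °C

Q = 777 W = 2797.2 kJ/h
ΔT = Q/(ṁ·Cp) = 2797.2/(84.2×2.34) = 14.197 K
T_out = -47.7 − 14.197 = -61.897 °C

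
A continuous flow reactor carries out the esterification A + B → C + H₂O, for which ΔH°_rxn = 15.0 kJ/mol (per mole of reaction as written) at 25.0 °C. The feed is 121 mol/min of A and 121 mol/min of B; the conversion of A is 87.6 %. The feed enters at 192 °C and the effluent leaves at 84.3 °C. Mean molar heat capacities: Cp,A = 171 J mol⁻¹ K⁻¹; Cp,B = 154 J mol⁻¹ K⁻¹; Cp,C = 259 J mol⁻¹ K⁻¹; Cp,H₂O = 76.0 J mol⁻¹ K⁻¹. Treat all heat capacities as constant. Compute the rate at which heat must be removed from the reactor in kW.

Extent of reaction ξ = 0.876 × 121 = 106 mol/min
Reaction term: ξ·ΔH°_rxn = 106 × 15.0 = 1589.9 kJ/min
Sensible, feed 192→25 °C: -6567.3 kJ/min
Outlet flows (mol/min): A 15.004, B 15.004, C 106, H₂O 106
Sensible, products 25→84.3 °C: 2394.8 kJ/min
Q = ΔH = -2582.5 kJ/min = -43.042 kW
Heat removed = 43.042 kW

Q_out = 43.0 kW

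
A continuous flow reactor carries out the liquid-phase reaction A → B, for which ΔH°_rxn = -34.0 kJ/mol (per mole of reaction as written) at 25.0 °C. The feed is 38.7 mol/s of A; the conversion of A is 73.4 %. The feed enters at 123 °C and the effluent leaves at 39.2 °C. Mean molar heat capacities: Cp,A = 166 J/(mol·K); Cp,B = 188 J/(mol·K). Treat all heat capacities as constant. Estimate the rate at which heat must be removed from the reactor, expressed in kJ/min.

Extent of reaction ξ = 0.734 × 38.7 = 28.406 mol/s
Reaction term: ξ·ΔH°_rxn = 28.406 × -34.0 = -965.8 kJ/s
Sensible, feed 123→25 °C: -629.57 kJ/s
Outlet flows (mol/s): A 10.294, B 28.406
Sensible, products 25→39.2 °C: 100.1 kJ/s
Q = ΔH = -1495.3 kJ/s = -1495.3 kW
Heat removed = 89716 kJ/min

Q_out = 89700 kJ/min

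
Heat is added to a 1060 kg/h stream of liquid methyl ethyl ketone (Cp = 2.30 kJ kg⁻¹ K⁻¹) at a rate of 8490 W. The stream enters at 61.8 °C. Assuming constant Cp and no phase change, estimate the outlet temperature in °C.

T_out = 74.3 °C

Q = 8490 W = 30564 kJ/h
ΔT = Q/(ṁ·Cp) = 30564/(1060×2.30) = 12.537 K
T_out = 61.8 + 12.537 = 74.337 °C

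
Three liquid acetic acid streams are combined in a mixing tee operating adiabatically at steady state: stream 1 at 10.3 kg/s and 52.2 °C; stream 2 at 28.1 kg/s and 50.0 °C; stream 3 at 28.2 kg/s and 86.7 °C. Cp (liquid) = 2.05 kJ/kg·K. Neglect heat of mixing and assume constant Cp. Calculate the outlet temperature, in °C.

T_out = 65.9 °C

No heat crosses the boundary, so H_out = H_in.
Σ ṁᵢCp,ᵢTᵢ = 10.3×2.05×52.2 + 28.1×2.05×50.0 + 28.2×2.05×86.7 = 8994.6
Σ ṁᵢCp,ᵢ = 10.3×2.05 + 28.1×2.05 + 28.2×2.05 = 136.53
T_out = 8994.6 / 136.53 = 65.88 °C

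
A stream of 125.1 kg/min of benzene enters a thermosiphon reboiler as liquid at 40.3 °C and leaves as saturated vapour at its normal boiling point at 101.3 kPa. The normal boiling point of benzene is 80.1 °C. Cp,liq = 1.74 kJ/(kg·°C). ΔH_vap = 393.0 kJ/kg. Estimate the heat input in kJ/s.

Q = 964 kJ/s

liquid 40.3→80.1 °C: 69.252 kJ/kg
vaporisation at 80.1 °C: 393 kJ/kg
Δh = 69.252 + 393 = 462.25 kJ/kg
Q = ṁ·Δh = 125.1 kg/min × 462.25 kJ/kg = 57828 kJ/min
|Q| = 963.8 kW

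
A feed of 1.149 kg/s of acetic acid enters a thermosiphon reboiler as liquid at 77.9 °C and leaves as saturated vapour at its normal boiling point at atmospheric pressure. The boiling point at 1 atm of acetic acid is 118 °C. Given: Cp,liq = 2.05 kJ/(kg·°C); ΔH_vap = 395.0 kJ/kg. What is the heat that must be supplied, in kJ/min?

Q = 32900 kJ/min

liquid 77.9→118 °C: 82.205 kJ/kg
vaporisation at 118 °C: 395 kJ/kg
Δh = 82.205 + 395 = 477.2 kJ/kg
Q = ṁ·Δh = 1.149 kg/s × 477.2 kJ/kg = 548.31 kJ/s
|Q| = 548.31 kW = 32899 kJ/min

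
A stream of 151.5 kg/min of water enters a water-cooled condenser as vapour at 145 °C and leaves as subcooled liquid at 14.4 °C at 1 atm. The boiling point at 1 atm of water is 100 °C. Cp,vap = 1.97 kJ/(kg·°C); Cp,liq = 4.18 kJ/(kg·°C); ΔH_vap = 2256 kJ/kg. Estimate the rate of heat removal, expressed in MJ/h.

Q_c = 24600 MJ/h

vapour 145→100 °C: -88.65 kJ/kg
condensation at 100 °C: -2256 kJ/kg
liquid 100→14.4 °C: -357.81 kJ/kg
Δh = -88.65 + -2256 + -357.81 = -2702.5 kJ/kg
Q = ṁ·Δh = 151.5 kg/min × -2702.5 kJ/kg = -409420 kJ/min
|Q| = 6823.7 kW = 24565 MJ/h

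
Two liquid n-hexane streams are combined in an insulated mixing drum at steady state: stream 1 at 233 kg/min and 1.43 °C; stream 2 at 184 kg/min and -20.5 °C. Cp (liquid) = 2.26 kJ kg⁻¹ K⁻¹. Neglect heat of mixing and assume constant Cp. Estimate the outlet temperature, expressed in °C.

T_out = -8.25 °C

No heat crosses the boundary, so H_out = H_in.
Σ ṁᵢCp,ᵢTᵢ = 233×2.26×1.43 + 184×2.26×-20.5 = -7771.7
Σ ṁᵢCp,ᵢ = 233×2.26 + 184×2.26 = 942.42
T_out = -7771.7 / 942.42 = -8.2465 °C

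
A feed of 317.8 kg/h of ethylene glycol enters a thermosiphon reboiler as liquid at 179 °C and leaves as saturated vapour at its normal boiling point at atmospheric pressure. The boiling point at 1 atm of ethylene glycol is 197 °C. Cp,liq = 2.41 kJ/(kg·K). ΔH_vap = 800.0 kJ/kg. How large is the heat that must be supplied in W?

liquid 179→197 °C: 43.38 kJ/kg
vaporisation at 197 °C: 800 kJ/kg
Δh = 43.38 + 800 = 843.38 kJ/kg
Q = ṁ·Δh = 317.8 kg/h × 843.38 kJ/kg = 268030 kJ/h
|Q| = 74.452 kW = 74452 W

Q = 74500 W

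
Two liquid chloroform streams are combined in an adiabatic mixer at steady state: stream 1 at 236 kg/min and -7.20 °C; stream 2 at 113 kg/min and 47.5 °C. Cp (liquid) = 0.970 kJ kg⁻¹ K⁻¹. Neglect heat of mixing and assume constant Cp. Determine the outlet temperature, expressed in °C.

T_out = 10.5 °C

No heat crosses the boundary, so H_out = H_in.
Σ ṁᵢCp,ᵢTᵢ = 236×0.970×-7.20 + 113×0.970×47.5 = 3558.3
Σ ṁᵢCp,ᵢ = 236×0.970 + 113×0.970 = 338.53
T_out = 3558.3 / 338.53 = 10.511 °C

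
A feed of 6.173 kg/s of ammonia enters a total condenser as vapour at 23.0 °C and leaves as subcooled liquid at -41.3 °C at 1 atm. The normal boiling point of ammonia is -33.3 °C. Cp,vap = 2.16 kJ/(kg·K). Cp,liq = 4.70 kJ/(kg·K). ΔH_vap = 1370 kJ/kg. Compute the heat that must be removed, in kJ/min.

Q_c = 566000 kJ/min

vapour 23.0→-33.3 °C: -121.61 kJ/kg
condensation at -33.3 °C: -1370 kJ/kg
liquid -33.3→-41.3 °C: -37.6 kJ/kg
Δh = -121.61 + -1370 + -37.6 = -1529.2 kJ/kg
Q = ṁ·Δh = 6.173 kg/s × -1529.2 kJ/kg = -9439.8 kJ/s
|Q| = 9439.8 kW = 566390 kJ/min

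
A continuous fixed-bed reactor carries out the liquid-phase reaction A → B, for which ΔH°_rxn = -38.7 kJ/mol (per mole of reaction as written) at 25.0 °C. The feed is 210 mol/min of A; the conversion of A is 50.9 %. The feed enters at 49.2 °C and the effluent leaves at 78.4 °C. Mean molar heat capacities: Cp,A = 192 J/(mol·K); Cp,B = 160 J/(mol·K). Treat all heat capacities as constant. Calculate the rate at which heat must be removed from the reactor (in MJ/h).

Q_out = 189 MJ/h

Extent of reaction ξ = 0.509 × 210 = 106.89 mol/min
Reaction term: ξ·ΔH°_rxn = 106.89 × -38.7 = -4136.6 kJ/min
Sensible, feed 49.2→25 °C: -975.74 kJ/min
Outlet flows (mol/min): A 103.11, B 106.89
Sensible, products 25→78.4 °C: 1970.4 kJ/min
Q = ΔH = -3142 kJ/min = -52.366 kW
Heat removed = 188.52 MJ/h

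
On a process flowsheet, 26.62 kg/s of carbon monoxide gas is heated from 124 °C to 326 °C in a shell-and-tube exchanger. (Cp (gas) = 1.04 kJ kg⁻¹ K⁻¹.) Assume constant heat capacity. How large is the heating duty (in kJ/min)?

Q = 336000 kJ/min

Q = ṁ·Cp·ΔT = 26.62 × 1.04 × (326 − 124) = 5592.3 kJ/s
Heating duty = 335540 kJ/min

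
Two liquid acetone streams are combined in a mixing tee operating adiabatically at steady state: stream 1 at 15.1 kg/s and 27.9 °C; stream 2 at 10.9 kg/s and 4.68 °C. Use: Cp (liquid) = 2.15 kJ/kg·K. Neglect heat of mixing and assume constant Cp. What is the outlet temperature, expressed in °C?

T_out = 18.2 °C

Adiabatic, steady state ⇒ Σ ṁᵢCp,ᵢ(T_out − Tᵢ) = 0
T_out = Σ ṁᵢCp,ᵢTᵢ / Σ ṁᵢCp,ᵢ
      = 1015.4 / 55.9 = 18.165 °C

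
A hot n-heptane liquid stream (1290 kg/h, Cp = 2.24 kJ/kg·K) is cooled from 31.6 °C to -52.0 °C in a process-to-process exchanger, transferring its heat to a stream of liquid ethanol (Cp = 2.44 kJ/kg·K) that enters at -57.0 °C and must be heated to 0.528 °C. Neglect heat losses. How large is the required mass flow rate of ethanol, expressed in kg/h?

Heat released by hot stream: Q = 1290 × 2.24 × (31.6 − -52.0) = 241570 kJ/h
Energy balance on cold side (adiabatic exchanger): Q = ṁ_c·Cp_c·(T_c,out − T_c,in)
ṁ_c = 241570 / [2.44 × (0.528 − -57.0)] = 1721 kg/h

ṁ_c = 1720 kg/h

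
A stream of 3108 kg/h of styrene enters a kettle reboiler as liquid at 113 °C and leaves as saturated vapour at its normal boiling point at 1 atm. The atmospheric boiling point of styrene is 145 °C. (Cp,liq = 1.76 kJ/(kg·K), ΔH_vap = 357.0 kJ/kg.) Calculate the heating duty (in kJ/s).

liquid 113→145 °C: 56.32 kJ/kg
vaporisation at 145 °C: 357 kJ/kg
Δh = 56.32 + 357 = 413.32 kJ/kg
Q = ṁ·Δh = 3108 kg/h × 413.32 kJ/kg = 1.2846e+06 kJ/h
|Q| = 356.83 kW

Q = 357 kJ/s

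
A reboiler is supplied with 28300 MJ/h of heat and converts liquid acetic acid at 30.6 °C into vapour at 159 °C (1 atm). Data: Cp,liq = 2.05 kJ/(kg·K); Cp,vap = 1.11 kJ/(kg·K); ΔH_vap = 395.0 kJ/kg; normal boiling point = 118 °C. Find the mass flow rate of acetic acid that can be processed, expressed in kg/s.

ṁ = 12.7 kg/s

Δh = 2.05×(118−30.6) + 395.0 + 1.11×(159−118) = 619.68 kJ/kg
Q = 28300 MJ/h = 7861.1 kJ/s = 7861.1 kJ/s
ṁ = Q/Δh = 7861.1 / 619.68 = 12.686 kg/s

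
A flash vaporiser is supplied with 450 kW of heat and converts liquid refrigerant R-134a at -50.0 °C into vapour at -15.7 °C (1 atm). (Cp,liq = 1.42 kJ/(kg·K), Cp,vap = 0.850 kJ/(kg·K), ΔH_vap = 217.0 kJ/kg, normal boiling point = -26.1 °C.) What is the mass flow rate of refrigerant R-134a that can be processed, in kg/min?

Δh = 1.42×(-26.1−-50.0) + 217.0 + 0.850×(-15.7−-26.1) = 259.78 kJ/kg
Q = 450 kW = 450 kJ/s = 27000 kJ/min
ṁ = Q/Δh = 27000 / 259.78 = 103.93 kg/min

ṁ = 104 kg/min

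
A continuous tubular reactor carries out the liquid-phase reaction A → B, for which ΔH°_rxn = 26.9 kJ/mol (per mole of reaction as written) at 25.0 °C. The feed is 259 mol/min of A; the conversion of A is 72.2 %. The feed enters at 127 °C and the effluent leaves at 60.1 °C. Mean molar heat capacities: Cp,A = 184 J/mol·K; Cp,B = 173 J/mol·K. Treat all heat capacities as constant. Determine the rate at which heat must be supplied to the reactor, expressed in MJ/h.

Extent of reaction ξ = 0.722 × 259 = 187 mol/min
Reaction term: ξ·ΔH°_rxn = 187 × 26.9 = 5030.2 kJ/min
Sensible, feed 127→25 °C: -4860.9 kJ/min
Outlet flows (mol/min): A 72.002, B 187
Sensible, products 25→60.1 °C: 1600.5 kJ/min
Q = ΔH = 1769.9 kJ/min = 29.498 kW
Heat supplied = 106.19 MJ/h

Q_in = 106 MJ/h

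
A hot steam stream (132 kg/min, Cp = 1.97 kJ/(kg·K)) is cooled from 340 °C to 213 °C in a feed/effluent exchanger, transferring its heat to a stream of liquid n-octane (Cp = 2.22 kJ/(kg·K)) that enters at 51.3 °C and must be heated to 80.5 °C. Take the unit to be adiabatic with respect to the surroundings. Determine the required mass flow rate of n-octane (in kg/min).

ṁ_c = 509 kg/min

Heat released by hot stream: Q = 132 × 1.97 × (340 − 213) = 33025 kJ/min
Energy balance on cold side (adiabatic exchanger): Q = ṁ_c·Cp_c·(T_c,out − T_c,in)
ṁ_c = 33025 / [2.22 × (80.5 − 51.3)] = 509.46 kg/min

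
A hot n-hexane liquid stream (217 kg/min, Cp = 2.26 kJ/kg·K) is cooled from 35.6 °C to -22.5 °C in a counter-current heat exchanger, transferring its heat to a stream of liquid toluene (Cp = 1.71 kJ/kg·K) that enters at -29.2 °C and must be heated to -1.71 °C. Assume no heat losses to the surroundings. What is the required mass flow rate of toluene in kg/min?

Heat released by hot stream: Q = 217 × 2.26 × (35.6 − -22.5) = 28493 kJ/min
Energy balance on cold side (adiabatic exchanger): Q = ṁ_c·Cp_c·(T_c,out − T_c,in)
ṁ_c = 28493 / [1.71 × (-1.71 − -29.2)] = 606.14 kg/min

ṁ_c = 606 kg/min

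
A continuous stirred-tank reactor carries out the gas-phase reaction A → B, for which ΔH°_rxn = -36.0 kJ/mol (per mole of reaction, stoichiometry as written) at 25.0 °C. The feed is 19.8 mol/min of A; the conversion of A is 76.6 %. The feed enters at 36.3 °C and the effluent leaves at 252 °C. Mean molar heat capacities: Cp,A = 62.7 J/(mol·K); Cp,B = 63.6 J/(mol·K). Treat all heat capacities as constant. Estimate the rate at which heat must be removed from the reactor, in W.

Q_out = 4590 W

Extent of reaction ξ = 0.766 × 19.8 = 15.167 mol/min
Reaction term: ξ·ΔH°_rxn = 15.167 × -36.0 = -546 kJ/min
Sensible, feed 36.3→25 °C: -14.028 kJ/min
Outlet flows (mol/min): A 4.6332, B 15.167
Sensible, products 25→252 °C: 284.91 kJ/min
Q = ΔH = -275.12 kJ/min = -4.5854 kW
Heat removed = 4585.4 W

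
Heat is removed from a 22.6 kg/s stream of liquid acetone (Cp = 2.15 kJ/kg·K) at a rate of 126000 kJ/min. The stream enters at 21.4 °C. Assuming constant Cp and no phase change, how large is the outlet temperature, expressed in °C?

T_out = -21.8 °C

Q = 126000 kJ/min = 2100 kJ/s
ΔT = Q/(ṁ·Cp) = 2100/(22.6×2.15) = 43.219 K
T_out = 21.4 − 43.219 = -21.819 °C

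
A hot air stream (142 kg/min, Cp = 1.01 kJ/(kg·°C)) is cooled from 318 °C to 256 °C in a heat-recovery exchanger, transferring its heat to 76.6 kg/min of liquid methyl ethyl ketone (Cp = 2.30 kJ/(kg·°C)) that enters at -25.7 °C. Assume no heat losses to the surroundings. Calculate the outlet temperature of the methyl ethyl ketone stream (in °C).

Heat released by hot stream: Q = 142 × 1.01 × (318 − 256) = 8892 kJ/min
Energy balance on cold side (adiabatic exchanger): Q = ṁ_c·Cp_c·(T_c,out − T_c,in)
T_c,out = -25.7 + 8892/(76.6 × 2.30) = 24.771 °C

T_c,out = 24.8 °C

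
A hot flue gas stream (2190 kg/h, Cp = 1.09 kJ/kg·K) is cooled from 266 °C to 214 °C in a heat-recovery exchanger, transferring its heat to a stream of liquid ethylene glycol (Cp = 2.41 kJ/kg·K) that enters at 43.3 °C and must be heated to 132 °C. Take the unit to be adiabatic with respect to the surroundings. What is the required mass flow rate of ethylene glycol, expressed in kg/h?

ṁ_c = 581 kg/h

Heat released by hot stream: Q = 2190 × 1.09 × (266 − 214) = 124130 kJ/h
Energy balance on cold side (adiabatic exchanger): Q = ṁ_c·Cp_c·(T_c,out − T_c,in)
ṁ_c = 124130 / [2.41 × (132 − 43.3)] = 580.68 kg/h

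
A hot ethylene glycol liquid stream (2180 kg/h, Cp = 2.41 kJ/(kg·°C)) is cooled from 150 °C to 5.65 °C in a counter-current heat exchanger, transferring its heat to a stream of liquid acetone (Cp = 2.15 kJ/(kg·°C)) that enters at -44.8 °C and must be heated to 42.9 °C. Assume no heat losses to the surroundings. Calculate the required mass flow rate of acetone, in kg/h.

Heat released by hot stream: Q = 2180 × 2.41 × (150 − 5.65) = 758390 kJ/h
Energy balance on cold side (adiabatic exchanger): Q = ṁ_c·Cp_c·(T_c,out − T_c,in)
ṁ_c = 758390 / [2.15 × (42.9 − -44.8)] = 4022.1 kg/h

ṁ_c = 4020 kg/h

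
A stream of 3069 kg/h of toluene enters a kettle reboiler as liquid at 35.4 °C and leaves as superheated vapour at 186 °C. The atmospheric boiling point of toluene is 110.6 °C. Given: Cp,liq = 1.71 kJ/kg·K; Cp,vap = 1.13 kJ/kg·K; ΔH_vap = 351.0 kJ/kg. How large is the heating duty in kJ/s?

Q = 481 kJ/s

liquid 35.4→110.6 °C: 128.59 kJ/kg
vaporisation at 110.6 °C: 351 kJ/kg
vapour 110.6→186 °C: 85.202 kJ/kg
Δh = 128.59 + 351 + 85.202 = 564.79 kJ/kg
Q = ṁ·Δh = 3069 kg/h × 564.79 kJ/kg = 1.7334e+06 kJ/h
|Q| = 481.49 kW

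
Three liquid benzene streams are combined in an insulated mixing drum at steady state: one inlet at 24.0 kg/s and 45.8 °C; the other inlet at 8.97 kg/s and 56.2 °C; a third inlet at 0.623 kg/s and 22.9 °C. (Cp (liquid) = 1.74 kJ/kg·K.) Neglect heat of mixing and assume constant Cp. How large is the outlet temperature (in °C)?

Energy balance with Q = 0: Σ ṁᵢCp,ᵢ(T_out − Tᵢ) = 0
T_out = Σ ṁᵢCp,ᵢTᵢ / Σ ṁᵢCp,ᵢ
      = 2814.6 / 58.452 = 48.152 °C

T_out = 48.2 °C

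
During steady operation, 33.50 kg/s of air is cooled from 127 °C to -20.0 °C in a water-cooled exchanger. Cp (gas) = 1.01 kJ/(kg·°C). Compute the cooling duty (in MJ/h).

Q = ṁ·Cp·ΔT = 33.50 × 1.01 × (-20.0 − 127) = -4973.7 kJ/s
Cooling duty = 17905 MJ/h

Q_c = 17900 MJ/h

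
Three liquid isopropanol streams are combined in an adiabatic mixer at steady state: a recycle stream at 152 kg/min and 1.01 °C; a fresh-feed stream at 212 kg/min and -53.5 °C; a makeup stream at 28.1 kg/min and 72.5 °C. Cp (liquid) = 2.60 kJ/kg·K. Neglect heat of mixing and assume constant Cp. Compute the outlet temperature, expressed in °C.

No heat crosses the boundary, so H_out = H_in.
Σ ṁᵢCp,ᵢTᵢ = 152×2.60×1.01 + 212×2.60×-53.5 + 28.1×2.60×72.5 = -23793
Σ ṁᵢCp,ᵢ = 152×2.60 + 212×2.60 + 28.1×2.60 = 1019.5
T_out = -23793 / 1019.5 = -23.339 °C

T_out = -23.3 °C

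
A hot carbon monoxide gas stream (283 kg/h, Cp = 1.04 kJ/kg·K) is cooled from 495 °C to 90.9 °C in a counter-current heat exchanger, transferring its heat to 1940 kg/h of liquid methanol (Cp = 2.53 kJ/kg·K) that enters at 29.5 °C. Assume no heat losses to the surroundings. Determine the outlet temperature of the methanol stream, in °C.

T_c,out = 53.7 °C

Heat released by hot stream: Q = 283 × 1.04 × (495 − 90.9) = 118930 kJ/h
Energy balance on cold side (adiabatic exchanger): Q = ṁ_c·Cp_c·(T_c,out − T_c,in)
T_c,out = 29.5 + 118930/(1940 × 2.53) = 53.732 °C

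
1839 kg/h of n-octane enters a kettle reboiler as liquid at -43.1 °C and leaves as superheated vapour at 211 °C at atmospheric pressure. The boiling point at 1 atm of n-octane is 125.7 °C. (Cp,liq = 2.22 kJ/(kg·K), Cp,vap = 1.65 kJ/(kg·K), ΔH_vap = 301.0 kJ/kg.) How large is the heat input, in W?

liquid -43.1→125.7 °C: 374.74 kJ/kg
vaporisation at 125.7 °C: 301 kJ/kg
vapour 125.7→211 °C: 140.74 kJ/kg
Δh = 374.74 + 301 + 140.74 = 816.48 kJ/kg
Q = ṁ·Δh = 1839 kg/h × 816.48 kJ/kg = 1.5015e+06 kJ/h
|Q| = 417.09 kW = 417090 W

Q = 417000 W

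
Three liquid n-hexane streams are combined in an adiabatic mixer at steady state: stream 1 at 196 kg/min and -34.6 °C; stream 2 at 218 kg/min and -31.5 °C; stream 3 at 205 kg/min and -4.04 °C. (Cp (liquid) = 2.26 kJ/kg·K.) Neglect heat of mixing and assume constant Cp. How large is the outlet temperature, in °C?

Energy balance with Q = 0: Σ ṁᵢCp,ᵢ(T_out − Tᵢ) = 0
Σ ṁᵢCp,ᵢTᵢ = 196×2.26×-34.6 + 218×2.26×-31.5 + 205×2.26×-4.04 = -32718
Σ ṁᵢCp,ᵢ = 196×2.26 + 218×2.26 + 205×2.26 = 1398.9
T_out = -32718 / 1398.9 = -23.387 °C

T_out = -23.4 °C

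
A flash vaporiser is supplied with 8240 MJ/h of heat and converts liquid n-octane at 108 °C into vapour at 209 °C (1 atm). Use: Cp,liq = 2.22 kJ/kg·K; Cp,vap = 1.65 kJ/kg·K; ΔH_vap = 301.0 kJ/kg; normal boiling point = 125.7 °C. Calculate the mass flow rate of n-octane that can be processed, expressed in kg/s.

Δh = 2.22×(125.7−108) + 301.0 + 1.65×(209−125.7) = 477.74 kJ/kg
Q = 8240 MJ/h = 2288.9 kJ/s = 2288.9 kJ/s
ṁ = Q/Δh = 2288.9 / 477.74 = 4.7911 kg/s

ṁ = 4.79 kg/s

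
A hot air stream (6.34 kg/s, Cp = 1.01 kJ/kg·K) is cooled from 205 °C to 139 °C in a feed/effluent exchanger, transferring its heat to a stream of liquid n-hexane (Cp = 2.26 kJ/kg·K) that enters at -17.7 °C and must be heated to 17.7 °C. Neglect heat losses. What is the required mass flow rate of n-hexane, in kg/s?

ṁ_c = 5.28 kg/s

Heat released by hot stream: Q = 6.34 × 1.01 × (205 − 139) = 422.62 kJ/s
Energy balance on cold side (adiabatic exchanger): Q = ṁ_c·Cp_c·(T_c,out − T_c,in)
ṁ_c = 422.62 / [2.26 × (17.7 − -17.7)] = 5.2825 kg/s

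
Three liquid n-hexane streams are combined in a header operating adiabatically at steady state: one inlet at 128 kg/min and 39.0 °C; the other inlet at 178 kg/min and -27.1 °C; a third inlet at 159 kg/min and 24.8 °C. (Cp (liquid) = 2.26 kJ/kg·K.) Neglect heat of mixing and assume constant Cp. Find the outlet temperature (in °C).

No heat crosses the boundary, so H_out = H_in.
Σ ṁᵢCp,ᵢTᵢ = 128×2.26×39.0 + 178×2.26×-27.1 + 159×2.26×24.8 = 9291.8
Σ ṁᵢCp,ᵢ = 128×2.26 + 178×2.26 + 159×2.26 = 1050.9
T_out = 9291.8 / 1050.9 = 8.8417 °C

T_out = 8.84 °C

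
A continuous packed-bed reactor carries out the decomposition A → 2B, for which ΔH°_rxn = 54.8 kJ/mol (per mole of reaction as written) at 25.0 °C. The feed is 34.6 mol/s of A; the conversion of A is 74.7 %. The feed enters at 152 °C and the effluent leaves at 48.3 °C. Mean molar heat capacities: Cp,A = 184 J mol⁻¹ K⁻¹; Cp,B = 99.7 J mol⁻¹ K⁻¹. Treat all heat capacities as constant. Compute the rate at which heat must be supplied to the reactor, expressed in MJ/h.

Extent of reaction ξ = 0.747 × 34.6 = 25.846 mol/s
Reaction term: ξ·ΔH°_rxn = 25.846 × 54.8 = 1416.4 kJ/s
Sensible, feed 152→25 °C: -808.53 kJ/s
Outlet flows (mol/s): A 8.7538, B 51.692
Sensible, products 25→48.3 °C: 157.61 kJ/s
Q = ΔH = 765.45 kJ/s = 765.45 kW
Heat supplied = 2755.6 MJ/h

Q_in = 2760 MJ/h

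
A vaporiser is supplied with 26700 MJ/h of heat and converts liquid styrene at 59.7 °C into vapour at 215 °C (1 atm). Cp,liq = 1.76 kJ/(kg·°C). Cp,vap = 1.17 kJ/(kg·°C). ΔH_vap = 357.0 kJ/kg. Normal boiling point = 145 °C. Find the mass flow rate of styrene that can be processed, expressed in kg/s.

ṁ = 12.6 kg/s

Δh = 1.76×(145−59.7) + 357.0 + 1.17×(215−145) = 589.03 kJ/kg
Q = 26700 MJ/h = 7416.7 kJ/s = 7416.7 kJ/s
ṁ = Q/Δh = 7416.7 / 589.03 = 12.591 kg/s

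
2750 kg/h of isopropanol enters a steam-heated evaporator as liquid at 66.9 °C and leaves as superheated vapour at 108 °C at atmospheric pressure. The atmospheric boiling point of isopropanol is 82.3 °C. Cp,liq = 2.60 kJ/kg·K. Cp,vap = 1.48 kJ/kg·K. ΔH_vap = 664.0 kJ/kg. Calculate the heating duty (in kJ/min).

Q = 34000 kJ/min

liquid 66.9→82.3 °C: 40.04 kJ/kg
vaporisation at 82.3 °C: 664 kJ/kg
vapour 82.3→108 °C: 38.036 kJ/kg
Δh = 40.04 + 664 + 38.036 = 742.08 kJ/kg
Q = ṁ·Δh = 2750 kg/h × 742.08 kJ/kg = 2.0407e+06 kJ/h
|Q| = 566.86 kW = 34012 kJ/min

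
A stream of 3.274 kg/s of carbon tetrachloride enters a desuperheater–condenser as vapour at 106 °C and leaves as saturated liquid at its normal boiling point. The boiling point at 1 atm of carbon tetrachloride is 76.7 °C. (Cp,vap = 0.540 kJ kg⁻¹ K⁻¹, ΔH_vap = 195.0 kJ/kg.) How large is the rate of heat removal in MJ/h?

vapour 106→76.7 °C: -15.822 kJ/kg
condensation at 76.7 °C: -195 kJ/kg
Δh = -15.822 + -195 = -210.82 kJ/kg
Q = ṁ·Δh = 3.274 kg/s × -210.82 kJ/kg = -690.23 kJ/s
|Q| = 690.23 kW = 2484.8 MJ/h

Q_c = 2480 MJ/h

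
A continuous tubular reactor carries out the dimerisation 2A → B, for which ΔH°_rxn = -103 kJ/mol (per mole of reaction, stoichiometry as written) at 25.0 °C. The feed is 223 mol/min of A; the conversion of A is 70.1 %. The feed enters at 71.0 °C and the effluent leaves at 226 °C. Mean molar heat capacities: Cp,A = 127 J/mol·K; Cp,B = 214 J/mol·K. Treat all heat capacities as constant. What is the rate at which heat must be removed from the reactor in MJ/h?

Q_out = 257 MJ/h

Extent of reaction ξ = 0.701 × 223 / 2 = 78.161 mol/min
Reaction term: ξ·ΔH°_rxn = 78.161 × -103 = -8050.6 kJ/min
Sensible, feed 71.0→25 °C: -1302.8 kJ/min
Outlet flows (mol/min): A 66.677, B 78.161
Sensible, products 25→226 °C: 5064.1 kJ/min
Q = ΔH = -4289.3 kJ/min = -71.488 kW
Heat removed = 257.36 MJ/h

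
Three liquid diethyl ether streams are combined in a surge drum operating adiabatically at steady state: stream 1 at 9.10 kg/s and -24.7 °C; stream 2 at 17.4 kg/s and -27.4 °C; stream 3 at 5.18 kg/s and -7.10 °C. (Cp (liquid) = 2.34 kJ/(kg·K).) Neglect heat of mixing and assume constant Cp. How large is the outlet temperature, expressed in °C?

T_out = -23.3 °C

No heat crosses the boundary, so H_out = H_in.
T_out = Σ ṁᵢCp,ᵢTᵢ / Σ ṁᵢCp,ᵢ
      = -1727.6 / 74.131 = -23.305 °C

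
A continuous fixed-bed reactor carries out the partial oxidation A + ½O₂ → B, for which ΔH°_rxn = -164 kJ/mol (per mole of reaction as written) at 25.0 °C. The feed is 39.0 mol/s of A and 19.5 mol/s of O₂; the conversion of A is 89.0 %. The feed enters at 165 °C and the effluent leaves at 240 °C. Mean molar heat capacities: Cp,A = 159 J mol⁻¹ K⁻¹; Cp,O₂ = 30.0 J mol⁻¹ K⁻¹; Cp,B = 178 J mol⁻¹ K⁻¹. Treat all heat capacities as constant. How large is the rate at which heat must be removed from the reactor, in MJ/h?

Q_out = 18600 MJ/h

Extent of reaction ξ = 0.890 × 39.0 = 34.71 mol/s
Reaction term: ξ·ΔH°_rxn = 34.71 × -164 = -5692.4 kJ/s
Sensible, feed 165→25 °C: -950.04 kJ/s
Outlet flows (mol/s): A 4.29, O₂ 2.145, B 34.71
Sensible, products 25→240 °C: 1488.8 kJ/s
Q = ΔH = -5153.6 kJ/s = -5153.6 kW
Heat removed = 18553 MJ/h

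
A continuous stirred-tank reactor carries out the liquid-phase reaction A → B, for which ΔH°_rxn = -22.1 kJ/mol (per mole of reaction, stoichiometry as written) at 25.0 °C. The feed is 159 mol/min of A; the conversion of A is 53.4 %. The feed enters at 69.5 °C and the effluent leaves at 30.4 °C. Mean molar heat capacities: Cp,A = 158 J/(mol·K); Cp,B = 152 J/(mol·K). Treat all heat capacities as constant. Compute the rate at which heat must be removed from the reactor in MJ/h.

Q_out = 172 MJ/h

Extent of reaction ξ = 0.534 × 159 = 84.906 mol/min
Reaction term: ξ·ΔH°_rxn = 84.906 × -22.1 = -1876.4 kJ/min
Sensible, feed 69.5→25 °C: -1117.9 kJ/min
Outlet flows (mol/min): A 74.094, B 84.906
Sensible, products 25→30.4 °C: 132.91 kJ/min
Q = ΔH = -2861.4 kJ/min = -47.691 kW
Heat removed = 171.69 MJ/h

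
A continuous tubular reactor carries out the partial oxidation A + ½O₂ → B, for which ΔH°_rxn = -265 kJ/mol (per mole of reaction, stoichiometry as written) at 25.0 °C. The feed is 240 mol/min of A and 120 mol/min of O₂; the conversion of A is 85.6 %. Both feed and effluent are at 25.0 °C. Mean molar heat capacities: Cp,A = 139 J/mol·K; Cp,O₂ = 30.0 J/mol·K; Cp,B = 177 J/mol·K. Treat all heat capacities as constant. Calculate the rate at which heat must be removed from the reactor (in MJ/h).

Extent of reaction ξ = 0.856 × 240 = 205.44 mol/min
Reaction term: ξ·ΔH°_rxn = 205.44 × -265 = -54442 kJ/min
Q = ΔH = -54442 kJ/min = -907.36 kW
Heat removed = 3266.5 MJ/h

Q_out = 3270 MJ/h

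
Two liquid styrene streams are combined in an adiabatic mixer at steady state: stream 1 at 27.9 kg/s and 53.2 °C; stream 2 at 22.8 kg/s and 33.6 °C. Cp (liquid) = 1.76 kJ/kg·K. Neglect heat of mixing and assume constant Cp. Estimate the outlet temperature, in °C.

T_out = 44.4 °C

Energy balance with Q = 0: Σ ṁᵢCp,ᵢ(T_out − Tᵢ) = 0
Σ ṁᵢCp,ᵢTᵢ = 27.9×1.76×53.2 + 22.8×1.76×33.6 = 3960.6
Σ ṁᵢCp,ᵢ = 27.9×1.76 + 22.8×1.76 = 89.232
T_out = 3960.6 / 89.232 = 44.386 °C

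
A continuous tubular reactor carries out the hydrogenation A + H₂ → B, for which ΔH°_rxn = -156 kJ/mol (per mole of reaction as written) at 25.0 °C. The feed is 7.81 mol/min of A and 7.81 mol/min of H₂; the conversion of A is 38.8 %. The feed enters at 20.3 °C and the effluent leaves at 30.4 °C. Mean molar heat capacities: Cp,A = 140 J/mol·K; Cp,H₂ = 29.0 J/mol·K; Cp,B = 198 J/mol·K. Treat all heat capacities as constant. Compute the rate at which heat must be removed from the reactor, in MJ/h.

Extent of reaction ξ = 0.388 × 7.81 = 3.0303 mol/min
Reaction term: ξ·ΔH°_rxn = 3.0303 × -156 = -472.72 kJ/min
Sensible, feed 20.3→25 °C: 6.2035 kJ/min
Outlet flows (mol/min): A 4.7797, H₂ 4.7797, B 3.0303
Sensible, products 25→30.4 °C: 7.6019 kJ/min
Q = ΔH = -458.92 kJ/min = -7.6486 kW
Heat removed = 27.535 MJ/h

Q_out = 27.5 MJ/h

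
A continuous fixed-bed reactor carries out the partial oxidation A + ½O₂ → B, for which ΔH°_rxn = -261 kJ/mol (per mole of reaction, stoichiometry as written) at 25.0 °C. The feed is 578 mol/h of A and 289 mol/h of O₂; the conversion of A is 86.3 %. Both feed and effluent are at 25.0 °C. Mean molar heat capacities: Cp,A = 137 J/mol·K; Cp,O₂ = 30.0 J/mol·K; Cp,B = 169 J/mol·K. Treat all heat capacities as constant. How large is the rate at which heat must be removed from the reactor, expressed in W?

Q_out = 36200 W

Extent of reaction ξ = 0.863 × 578 = 498.81 mol/h
Reaction term: ξ·ΔH°_rxn = 498.81 × -261 = -130190 kJ/h
Q = ΔH = -130190 kJ/h = -36.164 kW
Heat removed = 36164 W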